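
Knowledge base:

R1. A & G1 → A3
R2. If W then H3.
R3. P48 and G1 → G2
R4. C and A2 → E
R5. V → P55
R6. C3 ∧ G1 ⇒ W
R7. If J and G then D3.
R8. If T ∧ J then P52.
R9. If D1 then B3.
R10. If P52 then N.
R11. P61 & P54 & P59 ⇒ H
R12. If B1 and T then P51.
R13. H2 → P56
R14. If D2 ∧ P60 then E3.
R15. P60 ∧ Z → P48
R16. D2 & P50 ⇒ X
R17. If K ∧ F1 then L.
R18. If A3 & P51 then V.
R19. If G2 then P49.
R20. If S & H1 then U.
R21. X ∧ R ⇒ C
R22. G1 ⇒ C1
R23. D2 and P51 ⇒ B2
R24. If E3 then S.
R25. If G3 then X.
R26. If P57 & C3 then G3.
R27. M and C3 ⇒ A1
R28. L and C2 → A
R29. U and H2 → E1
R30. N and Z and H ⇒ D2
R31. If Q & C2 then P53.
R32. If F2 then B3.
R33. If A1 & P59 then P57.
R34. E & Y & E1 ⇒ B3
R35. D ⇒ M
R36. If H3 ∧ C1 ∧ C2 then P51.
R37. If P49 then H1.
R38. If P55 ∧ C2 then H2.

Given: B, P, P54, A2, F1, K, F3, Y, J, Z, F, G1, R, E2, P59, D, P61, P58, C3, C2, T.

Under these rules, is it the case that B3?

Forward chaining from the given facts derives: W, P52, N, H, L, C1, A, D2, M, A3, H3, A1, P57, P51, V, B2, G3, P55, X, H2, P56, C, E.
Rules concluding B3: R9 needs D1; R32 needs F2; R34 needs E1 — none of these are established.

No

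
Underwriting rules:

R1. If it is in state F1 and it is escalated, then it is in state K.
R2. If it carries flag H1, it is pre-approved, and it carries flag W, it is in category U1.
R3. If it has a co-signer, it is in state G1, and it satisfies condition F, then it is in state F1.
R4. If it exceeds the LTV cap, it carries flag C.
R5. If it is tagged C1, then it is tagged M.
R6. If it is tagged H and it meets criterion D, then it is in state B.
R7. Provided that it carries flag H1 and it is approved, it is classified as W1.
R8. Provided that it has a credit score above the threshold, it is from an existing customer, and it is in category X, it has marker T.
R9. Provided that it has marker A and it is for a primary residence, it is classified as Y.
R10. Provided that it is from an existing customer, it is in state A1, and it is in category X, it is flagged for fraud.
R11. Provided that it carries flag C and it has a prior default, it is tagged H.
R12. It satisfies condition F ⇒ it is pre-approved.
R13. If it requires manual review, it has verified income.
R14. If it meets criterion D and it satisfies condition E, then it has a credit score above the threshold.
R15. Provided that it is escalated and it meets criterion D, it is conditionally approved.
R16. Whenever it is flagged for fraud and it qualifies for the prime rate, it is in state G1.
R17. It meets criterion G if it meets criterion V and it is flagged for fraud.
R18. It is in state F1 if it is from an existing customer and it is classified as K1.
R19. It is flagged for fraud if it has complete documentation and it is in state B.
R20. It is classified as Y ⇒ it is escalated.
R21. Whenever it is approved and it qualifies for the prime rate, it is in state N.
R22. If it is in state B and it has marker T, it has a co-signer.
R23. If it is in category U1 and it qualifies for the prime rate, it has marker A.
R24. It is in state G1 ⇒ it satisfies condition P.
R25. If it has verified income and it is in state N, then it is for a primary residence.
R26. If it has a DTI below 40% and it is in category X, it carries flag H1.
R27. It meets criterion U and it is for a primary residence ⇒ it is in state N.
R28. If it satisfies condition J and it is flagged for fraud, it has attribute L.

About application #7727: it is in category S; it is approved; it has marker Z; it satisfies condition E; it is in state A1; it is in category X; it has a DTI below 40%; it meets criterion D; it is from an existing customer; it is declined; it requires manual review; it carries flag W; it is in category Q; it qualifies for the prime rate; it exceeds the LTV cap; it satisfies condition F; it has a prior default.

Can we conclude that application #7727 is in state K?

By R4 (it exceeds the LTV cap): it carries flag C.
By R10 (it is from an existing customer, it is in state A1, it is in category X): it is flagged for fraud.
By R11 (it carries flag C, it has a prior default): it is tagged H.
By R12 (it satisfies condition F): it is pre-approved.
By R13 (it requires manual review): it has verified income.
By R14 (it meets criterion D, it satisfies condition E): it has a credit score above the threshold.
By R16 (it is flagged for fraud, it qualifies for the prime rate): it is in state G1.
By R21 (it is approved, it qualifies for the prime rate): it is in state N.
By R25 (it has verified income, it is in state N): it is for a primary residence.
By R26 (it has a DTI below 40%, it is in category X): it carries flag H1.
By R2 (it carries flag H1, it is pre-approved, it carries flag W): it is in category U1.
By R6 (it is tagged H, it meets criterion D): it is in state B.
By R8 (it has a credit score above the threshold, it is from an existing customer, it is in category X): it has marker T.
By R22 (it is in state B, it has marker T): it has a co-signer.
By R23 (it is in category U1, it qualifies for the prime rate): it has marker A.
By R3 (it has a co-signer, it is in state G1, it satisfies condition F): it is in state F1.
By R9 (it has marker A, it is for a primary residence): it is classified as Y.
By R20 (it is classified as Y): it is escalated.
By R1 (it is in state F1, it is escalated): it is in state K.

Yes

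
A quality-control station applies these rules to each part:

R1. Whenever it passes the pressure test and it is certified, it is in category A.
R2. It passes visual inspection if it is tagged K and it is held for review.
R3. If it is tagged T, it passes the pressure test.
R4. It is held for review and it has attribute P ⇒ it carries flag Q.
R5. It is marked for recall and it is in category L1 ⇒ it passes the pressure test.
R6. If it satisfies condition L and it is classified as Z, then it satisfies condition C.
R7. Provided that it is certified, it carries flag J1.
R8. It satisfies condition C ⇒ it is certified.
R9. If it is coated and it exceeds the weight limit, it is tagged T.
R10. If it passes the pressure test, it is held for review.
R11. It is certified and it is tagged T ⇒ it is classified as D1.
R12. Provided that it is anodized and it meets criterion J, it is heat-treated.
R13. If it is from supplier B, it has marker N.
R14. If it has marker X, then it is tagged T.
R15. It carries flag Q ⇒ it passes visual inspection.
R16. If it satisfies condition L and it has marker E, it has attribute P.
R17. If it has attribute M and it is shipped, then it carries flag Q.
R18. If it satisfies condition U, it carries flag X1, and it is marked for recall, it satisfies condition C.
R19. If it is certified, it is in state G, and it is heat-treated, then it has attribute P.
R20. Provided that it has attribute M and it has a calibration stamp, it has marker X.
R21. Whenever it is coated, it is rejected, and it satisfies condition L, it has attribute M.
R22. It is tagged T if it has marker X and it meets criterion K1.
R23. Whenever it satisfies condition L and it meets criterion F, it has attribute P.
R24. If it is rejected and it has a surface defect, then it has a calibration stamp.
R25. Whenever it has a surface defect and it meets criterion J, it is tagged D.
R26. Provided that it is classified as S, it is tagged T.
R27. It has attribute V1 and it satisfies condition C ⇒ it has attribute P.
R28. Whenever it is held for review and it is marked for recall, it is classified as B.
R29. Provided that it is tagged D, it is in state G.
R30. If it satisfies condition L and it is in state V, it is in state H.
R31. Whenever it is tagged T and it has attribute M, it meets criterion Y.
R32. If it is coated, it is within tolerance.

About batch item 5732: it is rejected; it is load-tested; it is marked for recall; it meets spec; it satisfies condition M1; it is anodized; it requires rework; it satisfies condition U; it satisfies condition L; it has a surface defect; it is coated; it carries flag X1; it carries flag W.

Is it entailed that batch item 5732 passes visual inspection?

Forward chaining from the given facts derives: satisfies condition C, has attribute M, has a calibration stamp, is within tolerance, is certified, has marker X, carries flag J1, is tagged T, meets criterion Y, passes the pressure test, is held for review, is classified as D1, is classified as B, is in category A.
Rules concluding "it passes visual inspection": R2 needs "it is tagged K"; R15 needs "it carries flag Q" — none of these are established.

No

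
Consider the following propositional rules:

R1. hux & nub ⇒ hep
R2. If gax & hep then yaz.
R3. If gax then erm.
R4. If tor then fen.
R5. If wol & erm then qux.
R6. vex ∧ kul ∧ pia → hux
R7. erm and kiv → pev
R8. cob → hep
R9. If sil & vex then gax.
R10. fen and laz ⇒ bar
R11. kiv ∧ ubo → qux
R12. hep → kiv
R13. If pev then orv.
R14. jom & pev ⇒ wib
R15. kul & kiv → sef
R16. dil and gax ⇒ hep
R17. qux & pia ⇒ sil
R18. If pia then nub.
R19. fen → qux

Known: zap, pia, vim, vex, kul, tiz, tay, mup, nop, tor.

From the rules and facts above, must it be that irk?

No

Forward chaining from the given facts derives: fen, hux, nub, qux, hep, kiv, sef, sil, gax, yaz, erm, pev, orv.
No rule has irk as its conclusion, and it is not among the given facts.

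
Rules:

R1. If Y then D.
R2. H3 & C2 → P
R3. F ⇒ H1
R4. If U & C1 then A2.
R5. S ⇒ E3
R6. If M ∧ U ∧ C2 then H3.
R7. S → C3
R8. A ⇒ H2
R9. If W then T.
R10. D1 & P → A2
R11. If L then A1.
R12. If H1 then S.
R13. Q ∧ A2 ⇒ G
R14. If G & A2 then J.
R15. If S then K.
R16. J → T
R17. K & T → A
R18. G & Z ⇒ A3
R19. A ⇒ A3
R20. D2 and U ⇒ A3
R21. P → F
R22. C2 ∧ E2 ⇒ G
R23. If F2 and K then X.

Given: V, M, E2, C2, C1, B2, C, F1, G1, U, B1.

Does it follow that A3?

Yes

A2  (by R4: U, C1)
H3  (by R6: M, U, C2)
G  (by R22: C2, E2)
P  (by R2: H3, C2)
J  (by R14: G, A2)
T  (by R16: J)
F  (by R21: P)
H1  (by R3: F)
S  (by R12: H1)
K  (by R15: S)
A  (by R17: K, T)
A3  (by R19: A)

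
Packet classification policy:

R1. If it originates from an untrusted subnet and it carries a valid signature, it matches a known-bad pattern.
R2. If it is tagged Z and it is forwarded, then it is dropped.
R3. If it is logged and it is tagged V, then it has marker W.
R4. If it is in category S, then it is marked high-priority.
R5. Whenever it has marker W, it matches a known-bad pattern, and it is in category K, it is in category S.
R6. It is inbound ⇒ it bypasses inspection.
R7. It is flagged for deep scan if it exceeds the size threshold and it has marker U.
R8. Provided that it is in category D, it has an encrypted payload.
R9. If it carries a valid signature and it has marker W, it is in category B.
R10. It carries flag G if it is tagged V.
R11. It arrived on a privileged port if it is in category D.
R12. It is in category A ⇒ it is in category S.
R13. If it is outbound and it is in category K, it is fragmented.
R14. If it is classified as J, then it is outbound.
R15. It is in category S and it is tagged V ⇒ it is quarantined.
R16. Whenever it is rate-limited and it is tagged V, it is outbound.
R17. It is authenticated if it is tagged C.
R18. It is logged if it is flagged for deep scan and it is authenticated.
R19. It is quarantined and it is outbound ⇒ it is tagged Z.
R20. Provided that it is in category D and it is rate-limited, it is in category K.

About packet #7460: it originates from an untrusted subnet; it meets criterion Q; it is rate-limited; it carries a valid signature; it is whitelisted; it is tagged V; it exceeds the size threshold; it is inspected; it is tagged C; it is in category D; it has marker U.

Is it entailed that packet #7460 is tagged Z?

Yes

By R1 (it originates from an untrusted subnet, it carries a valid signature): it matches a known-bad pattern.
By R7 (it exceeds the size threshold, it has marker U): it is flagged for deep scan.
By R16 (it is rate-limited, it is tagged V): it is outbound.
By R17 (it is tagged C): it is authenticated.
By R18 (it is flagged for deep scan, it is authenticated): it is logged.
By R20 (it is in category D, it is rate-limited): it is in category K.
By R3 (it is logged, it is tagged V): it has marker W.
By R5 (it has marker W, it matches a known-bad pattern, it is in category K): it is in category S.
By R15 (it is in category S, it is tagged V): it is quarantined.
By R19 (it is quarantined, it is outbound): it is tagged Z.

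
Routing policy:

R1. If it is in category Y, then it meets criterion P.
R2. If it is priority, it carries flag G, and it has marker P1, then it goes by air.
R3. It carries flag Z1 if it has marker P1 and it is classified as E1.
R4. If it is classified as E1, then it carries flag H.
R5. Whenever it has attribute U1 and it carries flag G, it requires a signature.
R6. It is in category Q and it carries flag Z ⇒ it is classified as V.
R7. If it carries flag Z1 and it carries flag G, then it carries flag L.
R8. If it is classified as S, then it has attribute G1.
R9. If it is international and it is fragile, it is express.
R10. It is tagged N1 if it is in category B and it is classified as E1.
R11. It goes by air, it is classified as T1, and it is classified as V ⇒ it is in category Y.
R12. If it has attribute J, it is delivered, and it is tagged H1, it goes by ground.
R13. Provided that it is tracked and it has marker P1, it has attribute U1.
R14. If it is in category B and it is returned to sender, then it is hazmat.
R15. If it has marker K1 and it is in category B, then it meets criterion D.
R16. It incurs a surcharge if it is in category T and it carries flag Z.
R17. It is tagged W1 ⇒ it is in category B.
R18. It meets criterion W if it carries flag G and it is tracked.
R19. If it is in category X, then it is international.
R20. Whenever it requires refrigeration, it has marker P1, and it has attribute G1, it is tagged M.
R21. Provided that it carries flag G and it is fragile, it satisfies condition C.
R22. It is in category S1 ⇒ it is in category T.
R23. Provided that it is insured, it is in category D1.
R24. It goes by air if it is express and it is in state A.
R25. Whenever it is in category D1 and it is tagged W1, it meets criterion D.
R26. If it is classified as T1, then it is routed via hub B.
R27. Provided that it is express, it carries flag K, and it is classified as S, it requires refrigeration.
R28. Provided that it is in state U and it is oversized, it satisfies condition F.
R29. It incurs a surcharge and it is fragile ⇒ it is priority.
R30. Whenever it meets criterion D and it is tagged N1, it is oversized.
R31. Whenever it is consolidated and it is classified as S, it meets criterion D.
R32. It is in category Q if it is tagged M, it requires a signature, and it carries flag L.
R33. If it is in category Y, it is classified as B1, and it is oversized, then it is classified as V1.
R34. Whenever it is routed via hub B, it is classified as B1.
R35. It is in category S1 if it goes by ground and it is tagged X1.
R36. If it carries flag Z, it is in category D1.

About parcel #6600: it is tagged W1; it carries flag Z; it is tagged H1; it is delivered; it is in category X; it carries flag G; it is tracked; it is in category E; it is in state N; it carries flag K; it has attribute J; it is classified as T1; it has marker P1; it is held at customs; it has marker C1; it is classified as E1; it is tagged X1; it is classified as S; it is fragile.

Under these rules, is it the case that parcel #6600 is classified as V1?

By R3 (it has marker P1, it is classified as E1): it carries flag Z1.
By R7 (it carries flag Z1, it carries flag G): it carries flag L.
By R8 (it is classified as S): it has attribute G1.
By R12 (it has attribute J, it is delivered, it is tagged H1): it goes by ground.
By R13 (it is tracked, it has marker P1): it has attribute U1.
By R17 (it is tagged W1): it is in category B.
By R19 (it is in category X): it is international.
By R26 (it is classified as T1): it is routed via hub B.
By R34 (it is routed via hub B): it is classified as B1.
By R35 (it goes by ground, it is tagged X1): it is in category S1.
By R36 (it carries flag Z): it is in category D1.
By R5 (it has attribute U1, it carries flag G): it requires a signature.
By R9 (it is international, it is fragile): it is express.
By R10 (it is in category B, it is classified as E1): it is tagged N1.
By R22 (it is in category S1): it is in category T.
By R25 (it is in category D1, it is tagged W1): it meets criterion D.
By R27 (it is express, it carries flag K, it is classified as S): it requires refrigeration.
By R30 (it meets criterion D, it is tagged N1): it is oversized.
By R16 (it is in category T, it carries flag Z): it incurs a surcharge.
By R20 (it requires refrigeration, it has marker P1, it has attribute G1): it is tagged M.
By R29 (it incurs a surcharge, it is fragile): it is priority.
By R32 (it is tagged M, it requires a signature, it carries flag L): it is in category Q.
By R2 (it is priority, it carries flag G, it has marker P1): it goes by air.
By R6 (it is in category Q, it carries flag Z): it is classified as V.
By R11 (it goes by air, it is classified as T1, it is classified as V): it is in category Y.
By R33 (it is in category Y, it is classified as B1, it is oversized): it is classified as V1.

Yes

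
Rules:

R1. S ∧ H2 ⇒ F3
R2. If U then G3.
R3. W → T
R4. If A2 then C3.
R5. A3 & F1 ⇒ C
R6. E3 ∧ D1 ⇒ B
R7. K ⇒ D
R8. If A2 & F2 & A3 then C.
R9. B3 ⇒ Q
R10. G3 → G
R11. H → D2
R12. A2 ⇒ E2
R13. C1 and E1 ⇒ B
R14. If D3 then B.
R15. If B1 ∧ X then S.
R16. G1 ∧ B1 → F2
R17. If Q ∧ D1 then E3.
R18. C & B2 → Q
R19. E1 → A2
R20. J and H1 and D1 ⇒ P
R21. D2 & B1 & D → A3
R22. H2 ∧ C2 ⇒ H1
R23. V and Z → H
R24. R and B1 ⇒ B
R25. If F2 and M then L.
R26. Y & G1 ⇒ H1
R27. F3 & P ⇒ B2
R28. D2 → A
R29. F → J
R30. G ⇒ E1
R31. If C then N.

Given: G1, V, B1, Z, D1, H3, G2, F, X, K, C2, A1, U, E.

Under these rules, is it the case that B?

No

Forward chaining from the given facts derives: G3, D, G, S, F2, H, J, E1, D2, A2, A3, A, C3, C, E2, N.
Rules concluding B: R6 needs E3; R13 needs C1; R14 needs D3; R24 needs R — none of these are established.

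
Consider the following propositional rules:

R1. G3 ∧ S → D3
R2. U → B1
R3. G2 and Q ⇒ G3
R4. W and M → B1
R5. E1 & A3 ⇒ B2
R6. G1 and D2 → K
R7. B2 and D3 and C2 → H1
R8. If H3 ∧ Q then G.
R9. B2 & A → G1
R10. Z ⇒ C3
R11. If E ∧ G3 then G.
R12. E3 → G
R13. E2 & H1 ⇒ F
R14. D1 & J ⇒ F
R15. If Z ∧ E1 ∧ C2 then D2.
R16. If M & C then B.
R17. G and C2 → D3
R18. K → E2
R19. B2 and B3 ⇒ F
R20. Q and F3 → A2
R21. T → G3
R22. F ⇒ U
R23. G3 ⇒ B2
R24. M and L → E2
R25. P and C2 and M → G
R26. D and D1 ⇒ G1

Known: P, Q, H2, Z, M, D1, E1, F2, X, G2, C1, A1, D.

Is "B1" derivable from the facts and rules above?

Forward chaining from the given facts derives: G3, C3, B2, G1.
Rules concluding B1: R2 needs U; R4 needs W — none of these are established.

No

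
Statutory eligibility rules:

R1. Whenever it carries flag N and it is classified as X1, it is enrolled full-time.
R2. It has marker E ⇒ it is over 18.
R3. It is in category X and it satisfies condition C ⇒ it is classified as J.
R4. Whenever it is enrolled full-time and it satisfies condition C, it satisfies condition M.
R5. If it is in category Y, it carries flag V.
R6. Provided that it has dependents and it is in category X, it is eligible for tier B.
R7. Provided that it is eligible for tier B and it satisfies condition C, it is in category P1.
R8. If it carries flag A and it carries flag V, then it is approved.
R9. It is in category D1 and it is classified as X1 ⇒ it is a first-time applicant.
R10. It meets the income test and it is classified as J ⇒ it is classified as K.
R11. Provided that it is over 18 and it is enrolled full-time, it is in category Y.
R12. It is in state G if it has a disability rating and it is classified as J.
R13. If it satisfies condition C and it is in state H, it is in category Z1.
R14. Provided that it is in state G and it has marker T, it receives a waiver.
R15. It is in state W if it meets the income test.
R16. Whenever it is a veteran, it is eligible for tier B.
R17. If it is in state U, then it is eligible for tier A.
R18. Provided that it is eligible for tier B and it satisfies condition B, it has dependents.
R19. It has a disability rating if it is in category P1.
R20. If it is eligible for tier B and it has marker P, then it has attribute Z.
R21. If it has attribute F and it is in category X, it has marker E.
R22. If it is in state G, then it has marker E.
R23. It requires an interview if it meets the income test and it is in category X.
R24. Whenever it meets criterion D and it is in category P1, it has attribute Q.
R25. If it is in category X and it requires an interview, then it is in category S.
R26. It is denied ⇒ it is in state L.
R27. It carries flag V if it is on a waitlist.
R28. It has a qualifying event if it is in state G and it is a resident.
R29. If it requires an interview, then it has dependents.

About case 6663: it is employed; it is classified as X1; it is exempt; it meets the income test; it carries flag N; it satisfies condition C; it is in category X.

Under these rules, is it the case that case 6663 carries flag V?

By R1 (it carries flag N, it is classified as X1): it is enrolled full-time.
By R3 (it is in category X, it satisfies condition C): it is classified as J.
By R23 (it meets the income test, it is in category X): it requires an interview.
By R29 (it requires an interview): it has dependents.
By R6 (it has dependents, it is in category X): it is eligible for tier B.
By R7 (it is eligible for tier B, it satisfies condition C): it is in category P1.
By R19 (it is in category P1): it has a disability rating.
By R12 (it has a disability rating, it is classified as J): it is in state G.
By R22 (it is in state G): it has marker E.
By R2 (it has marker E): it is over 18.
By R11 (it is over 18, it is enrolled full-time): it is in category Y.
By R5 (it is in category Y): it carries flag V.

Yes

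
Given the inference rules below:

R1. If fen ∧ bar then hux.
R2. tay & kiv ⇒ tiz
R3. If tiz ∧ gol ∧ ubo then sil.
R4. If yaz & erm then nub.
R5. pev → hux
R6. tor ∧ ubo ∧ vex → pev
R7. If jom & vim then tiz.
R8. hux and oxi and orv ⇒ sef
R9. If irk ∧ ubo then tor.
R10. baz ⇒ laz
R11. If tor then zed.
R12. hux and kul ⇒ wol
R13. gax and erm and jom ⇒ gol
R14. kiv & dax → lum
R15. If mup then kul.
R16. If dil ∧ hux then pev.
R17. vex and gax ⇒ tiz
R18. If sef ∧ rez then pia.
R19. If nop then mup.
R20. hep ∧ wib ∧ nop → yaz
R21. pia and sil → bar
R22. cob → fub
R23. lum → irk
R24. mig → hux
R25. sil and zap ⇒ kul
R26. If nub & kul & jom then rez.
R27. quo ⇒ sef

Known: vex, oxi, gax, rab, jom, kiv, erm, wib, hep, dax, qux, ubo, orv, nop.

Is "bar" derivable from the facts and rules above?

Yes

gol  (by R13: gax, erm, jom)
lum  (by R14: kiv, dax)
tiz  (by R17: vex, gax)
mup  (by R19: nop)
yaz  (by R20: hep, wib, nop)
irk  (by R23: lum)
sil  (by R3: tiz, gol, ubo)
nub  (by R4: yaz, erm)
tor  (by R9: irk, ubo)
kul  (by R15: mup)
rez  (by R26: nub, kul, jom)
pev  (by R6: tor, ubo, vex)
hux  (by R5: pev)
sef  (by R8: hux, oxi, orv)
pia  (by R18: sef, rez)
bar  (by R21: pia, sil)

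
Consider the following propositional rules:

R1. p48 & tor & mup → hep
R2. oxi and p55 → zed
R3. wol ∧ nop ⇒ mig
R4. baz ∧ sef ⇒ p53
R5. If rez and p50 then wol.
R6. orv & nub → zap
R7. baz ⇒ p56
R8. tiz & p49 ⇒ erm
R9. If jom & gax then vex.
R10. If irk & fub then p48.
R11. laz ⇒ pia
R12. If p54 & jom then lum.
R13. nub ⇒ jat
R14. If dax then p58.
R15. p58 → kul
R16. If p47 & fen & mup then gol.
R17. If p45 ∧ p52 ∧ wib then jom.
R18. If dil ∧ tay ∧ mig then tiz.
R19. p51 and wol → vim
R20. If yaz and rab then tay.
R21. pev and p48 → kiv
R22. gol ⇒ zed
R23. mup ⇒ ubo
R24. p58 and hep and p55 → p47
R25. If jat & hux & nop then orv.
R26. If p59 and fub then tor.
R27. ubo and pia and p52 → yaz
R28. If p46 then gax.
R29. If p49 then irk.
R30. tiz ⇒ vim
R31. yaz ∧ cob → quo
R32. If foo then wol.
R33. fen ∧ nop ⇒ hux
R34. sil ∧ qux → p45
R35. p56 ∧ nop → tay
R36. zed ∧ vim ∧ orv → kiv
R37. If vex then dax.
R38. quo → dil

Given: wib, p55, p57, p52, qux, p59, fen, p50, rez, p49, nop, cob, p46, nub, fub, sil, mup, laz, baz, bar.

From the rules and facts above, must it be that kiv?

wol  (by R5: rez, p50)
p56  (by R7: baz)
pia  (by R11: laz)
jat  (by R13: nub)
ubo  (by R23: mup)
tor  (by R26: p59, fub)
yaz  (by R27: ubo, pia, p52)
gax  (by R28: p46)
irk  (by R29: p49)
quo  (by R31: yaz, cob)
hux  (by R33: fen, nop)
p45  (by R34: sil, qux)
tay  (by R35: p56, nop)
dil  (by R38: quo)
mig  (by R3: wol, nop)
p48  (by R10: irk, fub)
jom  (by R17: p45, p52, wib)
tiz  (by R18: dil, tay, mig)
orv  (by R25: jat, hux, nop)
vim  (by R30: tiz)
hep  (by R1: p48, tor, mup)
vex  (by R9: jom, gax)
dax  (by R37: vex)
p58  (by R14: dax)
p47  (by R24: p58, hep, p55)
gol  (by R16: p47, fen, mup)
zed  (by R22: gol)
kiv  (by R36: zed, vim, orv)

Yes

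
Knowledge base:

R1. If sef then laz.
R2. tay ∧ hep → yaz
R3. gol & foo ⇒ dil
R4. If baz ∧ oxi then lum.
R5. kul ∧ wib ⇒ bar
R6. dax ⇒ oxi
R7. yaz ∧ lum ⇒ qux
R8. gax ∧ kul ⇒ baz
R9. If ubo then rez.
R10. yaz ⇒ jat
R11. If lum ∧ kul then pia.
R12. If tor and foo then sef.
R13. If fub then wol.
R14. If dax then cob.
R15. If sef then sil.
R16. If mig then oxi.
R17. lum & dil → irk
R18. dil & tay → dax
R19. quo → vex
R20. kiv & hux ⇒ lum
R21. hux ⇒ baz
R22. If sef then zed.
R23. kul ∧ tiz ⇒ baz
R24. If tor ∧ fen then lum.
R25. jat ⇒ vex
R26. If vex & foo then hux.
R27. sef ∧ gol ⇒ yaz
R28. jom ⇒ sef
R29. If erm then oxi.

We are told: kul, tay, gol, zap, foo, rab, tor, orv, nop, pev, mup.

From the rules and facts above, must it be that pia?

dil  (by R3: gol, foo)
sef  (by R12: tor, foo)
dax  (by R18: dil, tay)
yaz  (by R27: sef, gol)
oxi  (by R6: dax)
jat  (by R10: yaz)
vex  (by R25: jat)
hux  (by R26: vex, foo)
baz  (by R21: hux)
lum  (by R4: baz, oxi)
pia  (by R11: lum, kul)

Yes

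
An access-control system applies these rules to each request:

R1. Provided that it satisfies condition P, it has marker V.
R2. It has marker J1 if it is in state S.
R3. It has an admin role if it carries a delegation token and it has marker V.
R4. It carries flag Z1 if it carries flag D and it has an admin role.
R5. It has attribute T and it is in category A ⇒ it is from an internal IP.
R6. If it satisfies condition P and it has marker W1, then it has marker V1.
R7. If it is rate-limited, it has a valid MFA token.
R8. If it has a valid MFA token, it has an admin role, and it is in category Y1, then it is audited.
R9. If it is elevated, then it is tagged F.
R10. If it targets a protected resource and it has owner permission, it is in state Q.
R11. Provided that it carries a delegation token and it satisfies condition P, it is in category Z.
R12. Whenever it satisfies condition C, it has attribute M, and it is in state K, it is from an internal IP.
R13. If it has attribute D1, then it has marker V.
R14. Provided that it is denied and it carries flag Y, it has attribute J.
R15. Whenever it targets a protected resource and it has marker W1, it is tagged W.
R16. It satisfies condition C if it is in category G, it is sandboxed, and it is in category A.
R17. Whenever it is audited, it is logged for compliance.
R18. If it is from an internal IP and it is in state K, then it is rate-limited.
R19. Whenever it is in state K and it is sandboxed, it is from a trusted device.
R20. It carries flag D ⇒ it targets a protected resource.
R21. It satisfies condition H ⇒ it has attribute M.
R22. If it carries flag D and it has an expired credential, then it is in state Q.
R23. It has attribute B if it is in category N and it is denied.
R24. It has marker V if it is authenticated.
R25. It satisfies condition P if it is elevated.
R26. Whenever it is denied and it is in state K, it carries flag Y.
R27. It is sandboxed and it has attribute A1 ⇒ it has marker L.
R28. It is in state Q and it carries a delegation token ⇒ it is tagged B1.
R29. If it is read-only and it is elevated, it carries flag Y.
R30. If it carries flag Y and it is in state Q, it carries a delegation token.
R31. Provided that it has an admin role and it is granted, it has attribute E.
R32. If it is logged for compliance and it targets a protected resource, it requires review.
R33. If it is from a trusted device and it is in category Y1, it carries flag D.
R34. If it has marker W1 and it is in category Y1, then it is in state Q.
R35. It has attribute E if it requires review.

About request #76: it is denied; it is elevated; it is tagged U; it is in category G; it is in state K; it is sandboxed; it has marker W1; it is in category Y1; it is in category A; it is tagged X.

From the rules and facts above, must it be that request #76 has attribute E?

No

Forward chaining from the given facts derives: is tagged F, satisfies condition C, is from a trusted device, satisfies condition P, carries flag Y, carries flag D, is in state Q, has marker V, has marker V1, has attribute J, targets a protected resource, carries a delegation token, has an admin role, carries flag Z1, is in category Z, is tagged W, is tagged B1.
Rules concluding "it has attribute E": R31 needs "it is granted"; R35 needs "it requires review" — none of these are established.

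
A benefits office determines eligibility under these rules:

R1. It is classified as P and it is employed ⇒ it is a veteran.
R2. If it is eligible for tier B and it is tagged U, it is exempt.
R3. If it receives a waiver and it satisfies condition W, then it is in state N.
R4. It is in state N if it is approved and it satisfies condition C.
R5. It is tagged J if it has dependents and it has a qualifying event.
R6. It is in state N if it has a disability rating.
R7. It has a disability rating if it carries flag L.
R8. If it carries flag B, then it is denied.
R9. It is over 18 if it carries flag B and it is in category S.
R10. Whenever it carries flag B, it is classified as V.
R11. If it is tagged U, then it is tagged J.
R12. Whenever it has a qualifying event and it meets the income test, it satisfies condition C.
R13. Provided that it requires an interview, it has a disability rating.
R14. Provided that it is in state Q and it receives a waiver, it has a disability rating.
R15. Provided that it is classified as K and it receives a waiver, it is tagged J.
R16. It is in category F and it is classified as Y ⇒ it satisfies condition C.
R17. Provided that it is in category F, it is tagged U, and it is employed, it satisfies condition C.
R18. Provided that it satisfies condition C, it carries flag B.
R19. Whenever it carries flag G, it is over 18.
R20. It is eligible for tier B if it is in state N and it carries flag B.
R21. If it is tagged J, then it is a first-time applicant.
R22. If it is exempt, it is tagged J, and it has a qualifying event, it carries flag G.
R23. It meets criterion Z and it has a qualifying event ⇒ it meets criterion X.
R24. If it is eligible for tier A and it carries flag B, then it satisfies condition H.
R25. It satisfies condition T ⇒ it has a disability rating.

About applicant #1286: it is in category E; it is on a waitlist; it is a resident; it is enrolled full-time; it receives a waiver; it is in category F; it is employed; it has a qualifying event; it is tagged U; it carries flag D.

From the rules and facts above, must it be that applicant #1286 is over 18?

Forward chaining from the given facts derives: is tagged J, satisfies condition C, carries flag B, is a first-time applicant, is denied, is classified as V.
Rules concluding "it is over 18": R9 needs "it is in category S"; R19 needs "it carries flag G" — none of these are established.

No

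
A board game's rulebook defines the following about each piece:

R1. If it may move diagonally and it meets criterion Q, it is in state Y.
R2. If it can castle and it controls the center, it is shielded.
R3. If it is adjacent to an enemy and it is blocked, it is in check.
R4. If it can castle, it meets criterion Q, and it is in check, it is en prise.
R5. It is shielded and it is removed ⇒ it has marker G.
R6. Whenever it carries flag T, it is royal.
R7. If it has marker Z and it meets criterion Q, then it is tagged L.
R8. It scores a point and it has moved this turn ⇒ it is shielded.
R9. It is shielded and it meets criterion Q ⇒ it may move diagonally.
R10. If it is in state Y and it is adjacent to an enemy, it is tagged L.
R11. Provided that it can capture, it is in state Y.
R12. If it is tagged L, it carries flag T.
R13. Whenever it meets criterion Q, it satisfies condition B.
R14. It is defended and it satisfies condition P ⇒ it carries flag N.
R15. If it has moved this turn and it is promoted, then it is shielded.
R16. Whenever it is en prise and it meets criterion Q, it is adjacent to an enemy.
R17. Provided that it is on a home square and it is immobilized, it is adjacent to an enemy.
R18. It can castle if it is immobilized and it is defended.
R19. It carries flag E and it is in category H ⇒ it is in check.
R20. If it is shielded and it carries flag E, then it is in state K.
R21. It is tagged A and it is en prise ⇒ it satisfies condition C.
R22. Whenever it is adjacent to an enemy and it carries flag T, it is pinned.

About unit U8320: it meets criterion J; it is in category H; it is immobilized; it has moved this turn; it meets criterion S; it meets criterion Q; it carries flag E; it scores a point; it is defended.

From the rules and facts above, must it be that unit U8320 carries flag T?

Yes

By R8 (it scores a point, it has moved this turn): it is shielded.
By R9 (it is shielded, it meets criterion Q): it may move diagonally.
By R18 (it is immobilized, it is defended): it can castle.
By R19 (it carries flag E, it is in category H): it is in check.
By R1 (it may move diagonally, it meets criterion Q): it is in state Y.
By R4 (it can castle, it meets criterion Q, it is in check): it is en prise.
By R16 (it is en prise, it meets criterion Q): it is adjacent to an enemy.
By R10 (it is in state Y, it is adjacent to an enemy): it is tagged L.
By R12 (it is tagged L): it carries flag T.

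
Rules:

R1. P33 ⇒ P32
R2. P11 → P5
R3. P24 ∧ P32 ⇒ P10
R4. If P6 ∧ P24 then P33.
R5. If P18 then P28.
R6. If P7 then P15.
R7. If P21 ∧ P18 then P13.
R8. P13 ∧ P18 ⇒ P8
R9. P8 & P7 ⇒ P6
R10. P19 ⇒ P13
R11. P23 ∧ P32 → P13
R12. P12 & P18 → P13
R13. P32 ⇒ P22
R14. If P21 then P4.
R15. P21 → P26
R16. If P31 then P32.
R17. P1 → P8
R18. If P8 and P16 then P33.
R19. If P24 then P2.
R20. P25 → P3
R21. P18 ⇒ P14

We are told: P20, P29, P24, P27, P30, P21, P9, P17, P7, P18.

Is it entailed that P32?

Yes

P13  (by R7: P21, P18)
P8  (by R8: P13, P18)
P6  (by R9: P8, P7)
P33  (by R4: P6, P24)
P32  (by R1: P33)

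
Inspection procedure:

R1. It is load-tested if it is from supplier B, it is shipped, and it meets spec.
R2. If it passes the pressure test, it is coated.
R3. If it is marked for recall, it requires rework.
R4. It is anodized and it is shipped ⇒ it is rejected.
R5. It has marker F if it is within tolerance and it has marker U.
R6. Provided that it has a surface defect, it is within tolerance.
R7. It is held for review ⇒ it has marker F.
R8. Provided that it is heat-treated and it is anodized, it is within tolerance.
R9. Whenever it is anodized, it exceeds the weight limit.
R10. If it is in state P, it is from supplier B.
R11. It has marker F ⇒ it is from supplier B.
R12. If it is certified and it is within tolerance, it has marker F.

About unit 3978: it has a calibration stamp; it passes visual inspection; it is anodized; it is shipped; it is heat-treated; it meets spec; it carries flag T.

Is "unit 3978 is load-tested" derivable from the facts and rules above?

Forward chaining from the given facts derives: is rejected, is within tolerance, exceeds the weight limit.
The only rule concluding "it is load-tested" is R1, which needs "it is from supplier B"; that is never established.

No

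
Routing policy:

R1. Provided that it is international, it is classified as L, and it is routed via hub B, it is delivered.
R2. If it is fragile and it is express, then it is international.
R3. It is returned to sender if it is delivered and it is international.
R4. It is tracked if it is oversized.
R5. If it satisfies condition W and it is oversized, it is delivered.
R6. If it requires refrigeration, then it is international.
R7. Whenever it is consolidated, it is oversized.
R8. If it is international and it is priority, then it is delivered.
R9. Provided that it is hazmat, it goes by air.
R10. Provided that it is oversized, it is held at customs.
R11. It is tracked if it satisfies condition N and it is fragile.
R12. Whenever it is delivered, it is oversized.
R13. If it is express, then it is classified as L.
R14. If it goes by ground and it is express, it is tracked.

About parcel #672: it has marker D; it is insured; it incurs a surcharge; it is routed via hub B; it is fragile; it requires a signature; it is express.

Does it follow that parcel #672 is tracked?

Yes

By R2 (it is fragile, it is express): it is international.
By R13 (it is express): it is classified as L.
By R1 (it is international, it is classified as L, it is routed via hub B): it is delivered.
By R12 (it is delivered): it is oversized.
By R4 (it is oversized): it is tracked.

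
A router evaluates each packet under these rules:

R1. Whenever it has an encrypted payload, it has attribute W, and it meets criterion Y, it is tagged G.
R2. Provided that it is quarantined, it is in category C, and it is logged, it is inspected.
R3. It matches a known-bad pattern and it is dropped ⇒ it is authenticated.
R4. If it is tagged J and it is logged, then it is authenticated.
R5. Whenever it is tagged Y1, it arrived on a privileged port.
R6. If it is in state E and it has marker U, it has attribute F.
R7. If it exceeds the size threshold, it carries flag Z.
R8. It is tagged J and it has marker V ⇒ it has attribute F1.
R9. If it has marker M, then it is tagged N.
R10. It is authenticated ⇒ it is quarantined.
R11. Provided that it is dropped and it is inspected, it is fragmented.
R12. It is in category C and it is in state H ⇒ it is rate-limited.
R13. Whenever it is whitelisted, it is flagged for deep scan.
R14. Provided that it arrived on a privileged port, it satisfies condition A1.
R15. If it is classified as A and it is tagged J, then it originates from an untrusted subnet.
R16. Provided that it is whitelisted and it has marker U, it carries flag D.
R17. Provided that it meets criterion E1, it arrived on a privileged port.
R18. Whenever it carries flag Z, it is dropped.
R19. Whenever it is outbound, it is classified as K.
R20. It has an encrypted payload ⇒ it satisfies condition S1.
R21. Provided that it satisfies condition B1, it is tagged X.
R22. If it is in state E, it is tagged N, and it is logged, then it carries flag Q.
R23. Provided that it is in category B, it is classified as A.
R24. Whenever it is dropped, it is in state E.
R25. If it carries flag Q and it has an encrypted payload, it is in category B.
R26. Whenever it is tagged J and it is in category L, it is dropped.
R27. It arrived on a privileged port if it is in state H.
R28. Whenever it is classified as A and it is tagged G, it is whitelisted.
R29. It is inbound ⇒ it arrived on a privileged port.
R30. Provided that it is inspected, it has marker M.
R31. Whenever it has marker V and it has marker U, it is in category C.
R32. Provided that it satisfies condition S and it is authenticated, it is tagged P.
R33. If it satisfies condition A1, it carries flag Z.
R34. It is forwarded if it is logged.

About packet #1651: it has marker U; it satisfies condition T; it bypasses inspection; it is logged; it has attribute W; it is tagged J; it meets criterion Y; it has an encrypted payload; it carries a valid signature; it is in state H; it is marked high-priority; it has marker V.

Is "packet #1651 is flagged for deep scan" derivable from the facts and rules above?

Yes

By R1 (it has an encrypted payload, it has attribute W, it meets criterion Y): it is tagged G.
By R4 (it is tagged J, it is logged): it is authenticated.
By R10 (it is authenticated): it is quarantined.
By R27 (it is in state H): it arrived on a privileged port.
By R31 (it has marker V, it has marker U): it is in category C.
By R2 (it is quarantined, it is in category C, it is logged): it is inspected.
By R14 (it arrived on a privileged port): it satisfies condition A1.
By R30 (it is inspected): it has marker M.
By R33 (it satisfies condition A1): it carries flag Z.
By R9 (it has marker M): it is tagged N.
By R18 (it carries flag Z): it is dropped.
By R24 (it is dropped): it is in state E.
By R22 (it is in state E, it is tagged N, it is logged): it carries flag Q.
By R25 (it carries flag Q, it has an encrypted payload): it is in category B.
By R23 (it is in category B): it is classified as A.
By R28 (it is classified as A, it is tagged G): it is whitelisted.
By R13 (it is whitelisted): it is flagged for deep scan.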